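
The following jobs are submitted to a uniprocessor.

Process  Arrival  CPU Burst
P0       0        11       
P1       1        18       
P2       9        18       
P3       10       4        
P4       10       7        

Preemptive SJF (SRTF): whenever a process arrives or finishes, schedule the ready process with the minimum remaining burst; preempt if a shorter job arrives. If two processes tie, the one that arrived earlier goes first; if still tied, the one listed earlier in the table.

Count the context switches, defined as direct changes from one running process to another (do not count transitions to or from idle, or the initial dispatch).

Timeline: | P0 0-11 | P3 11-15 | P4 15-22 | P1 22-40 | P2 40-58 |
Completion: P0=11  P1=40  P2=58  P3=15  P4=22
Turnaround (C−A): P0=11  P1=39  P2=49  P3=5  P4=12

4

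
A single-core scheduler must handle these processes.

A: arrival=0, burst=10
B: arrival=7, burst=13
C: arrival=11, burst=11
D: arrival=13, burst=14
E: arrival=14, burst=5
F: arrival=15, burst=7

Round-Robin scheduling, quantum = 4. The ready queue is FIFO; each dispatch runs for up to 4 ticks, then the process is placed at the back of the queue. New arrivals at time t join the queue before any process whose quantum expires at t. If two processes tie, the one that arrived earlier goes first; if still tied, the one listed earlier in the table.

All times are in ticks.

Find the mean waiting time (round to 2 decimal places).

26.33

Gantt: | A 0-8 | B 8-12 | A 12-14 | C 14-18 | B 18-22 | D 22-26 | E 26-30 | F 30-34 | C 34-38 | B 38-42 | D 42-46 | E 46-47 | F 47-50 | C 50-53 | B 53-54 | D 54-60 |
Completion: A=14  B=54  C=53  D=60  E=47  F=50
Waiting times: A=4, B=34, C=31, D=33, E=28, F=28
Average waiting = (4+34+31+33+28+28) / 6 = 158/6 = 26.33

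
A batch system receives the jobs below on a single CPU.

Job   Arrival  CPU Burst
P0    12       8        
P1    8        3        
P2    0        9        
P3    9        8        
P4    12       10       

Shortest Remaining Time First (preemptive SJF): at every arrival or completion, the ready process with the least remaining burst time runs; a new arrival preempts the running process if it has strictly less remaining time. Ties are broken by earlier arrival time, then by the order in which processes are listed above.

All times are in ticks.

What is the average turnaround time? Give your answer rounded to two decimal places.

13.20

Schedule: | P2 0-9 | P1 9-12 | P3 12-20 | P0 20-28 | P4 28-38 |
Completion: P0=28  P1=12  P2=9  P3=20  P4=38
Turnaround (C−A): P0=16  P1=4  P2=9  P3=11  P4=26
Turnaround times: P0=16, P1=4, P2=9, P3=11, P4=26
Average turnaround = (16+4+9+11+26) / 5 = 66/5 = 13.20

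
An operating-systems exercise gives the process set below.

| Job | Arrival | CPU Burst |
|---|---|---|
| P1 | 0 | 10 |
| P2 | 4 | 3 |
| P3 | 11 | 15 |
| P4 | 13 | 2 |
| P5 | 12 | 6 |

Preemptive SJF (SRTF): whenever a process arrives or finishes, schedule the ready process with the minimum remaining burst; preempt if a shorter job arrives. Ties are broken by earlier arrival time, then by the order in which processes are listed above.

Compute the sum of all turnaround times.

52

Gantt: | P1 0-4 | P2 4-7 | P1 7-13 | P4 13-15 | P5 15-21 | P3 21-36 |
Completion: P1=13  P2=7  P3=36  P4=15  P5=21
Turnaround = completion − arrival: P1=13, P2=3, P3=25, P4=2, P5=9
Total turnaround = 13 + 3 + 25 + 2 + 9 = 52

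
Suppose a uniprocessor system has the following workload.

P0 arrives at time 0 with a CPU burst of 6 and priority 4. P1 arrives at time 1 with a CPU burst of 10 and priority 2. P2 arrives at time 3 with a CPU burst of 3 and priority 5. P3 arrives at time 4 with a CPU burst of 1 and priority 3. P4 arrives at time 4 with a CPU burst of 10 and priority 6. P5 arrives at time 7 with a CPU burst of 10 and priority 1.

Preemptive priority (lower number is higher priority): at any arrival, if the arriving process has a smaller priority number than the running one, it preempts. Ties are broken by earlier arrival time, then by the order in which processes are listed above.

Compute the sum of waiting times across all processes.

98

Gantt: | P0 0-1 | P1 1-7 | P5 7-17 | P1 17-21 | P3 21-22 | P0 22-27 | P2 27-30 | P4 30-40 |
Completion: P0=27  P1=21  P2=30  P3=22  P4=40  P5=17
Waiting = turnaround − burst: P0=21, P1=10, P2=24, P3=17, P4=26, P5=0
Total waiting = 21 + 10 + 24 + 17 + 26 + 0 = 98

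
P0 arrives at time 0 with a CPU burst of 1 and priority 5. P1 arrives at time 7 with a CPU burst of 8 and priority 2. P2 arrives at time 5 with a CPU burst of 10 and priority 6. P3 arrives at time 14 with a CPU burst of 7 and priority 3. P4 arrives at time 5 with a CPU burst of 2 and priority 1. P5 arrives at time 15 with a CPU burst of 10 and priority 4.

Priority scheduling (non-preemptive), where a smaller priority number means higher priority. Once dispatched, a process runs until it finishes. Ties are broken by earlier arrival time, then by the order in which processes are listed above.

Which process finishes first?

Schedule: | P0 0-1 | idle 1-5 | P4 5-7 | P1 7-15 | P3 15-22 | P5 22-32 | P2 32-42 |
Completion: P0=1  P1=15  P2=42  P3=22  P4=7  P5=32
Turnaround (C−A): P0=1  P1=8  P2=37  P3=8  P4=2  P5=17
Finish order: P0 → P4 → P1 → P3 → P5 → P2

P0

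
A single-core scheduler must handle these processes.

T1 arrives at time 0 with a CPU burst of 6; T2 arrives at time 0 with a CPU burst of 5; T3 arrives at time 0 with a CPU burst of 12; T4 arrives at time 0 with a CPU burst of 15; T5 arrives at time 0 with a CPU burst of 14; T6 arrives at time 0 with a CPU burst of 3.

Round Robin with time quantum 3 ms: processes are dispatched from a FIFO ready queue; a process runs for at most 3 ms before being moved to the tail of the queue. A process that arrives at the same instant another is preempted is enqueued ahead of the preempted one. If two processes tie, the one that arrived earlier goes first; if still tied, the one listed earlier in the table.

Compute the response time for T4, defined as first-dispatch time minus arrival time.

9

Timeline: | T1 0-3 | T2 3-6 | T3 6-9 | T4 9-12 | T5 12-15 | T6 15-18 | T1 18-21 | T2 21-23 | T3 23-26 | T4 26-29 | T5 29-32 | T3 32-35 | T4 35-38 | T5 38-41 | T3 41-44 | T4 44-47 | T5 47-50 | T4 50-53 | T5 53-55 |
Completion: T1=21  T2=23  T3=44  T4=53  T5=55  T6=18
Response(T4) = first start − arrival = 9 − 0 = 9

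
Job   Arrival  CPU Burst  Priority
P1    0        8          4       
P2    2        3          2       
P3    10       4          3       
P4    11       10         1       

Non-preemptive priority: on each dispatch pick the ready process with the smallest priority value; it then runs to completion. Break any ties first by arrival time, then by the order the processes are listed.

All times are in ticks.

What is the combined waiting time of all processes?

17

Gantt: | P1 0-8 | P2 8-11 | P4 11-21 | P3 21-25 |
Completion: P1=8  P2=11  P3=25  P4=21
Waiting = turnaround − burst: P1=0, P2=6, P3=11, P4=0
Total waiting = 0 + 6 + 11 + 0 = 17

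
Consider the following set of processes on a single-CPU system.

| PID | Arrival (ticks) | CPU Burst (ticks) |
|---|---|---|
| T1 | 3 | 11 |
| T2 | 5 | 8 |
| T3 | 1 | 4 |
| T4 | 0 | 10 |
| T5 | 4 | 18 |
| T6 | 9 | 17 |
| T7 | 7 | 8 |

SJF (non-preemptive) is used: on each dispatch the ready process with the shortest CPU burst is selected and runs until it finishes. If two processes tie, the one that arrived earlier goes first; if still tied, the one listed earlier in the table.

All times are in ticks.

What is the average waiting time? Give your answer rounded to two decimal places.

Timeline: | T4 0-10 | T3 10-14 | T2 14-22 | T7 22-30 | T1 30-41 | T6 41-58 | T5 58-76 |
Completion: T1=41  T2=22  T3=14  T4=10  T5=76  T6=58  T7=30
Waiting times: T1=27, T2=9, T3=9, T4=0, T5=54, T6=32, T7=15
Average waiting = (27+9+9+0+54+32+15) / 7 = 146/7 = 20.86

20.86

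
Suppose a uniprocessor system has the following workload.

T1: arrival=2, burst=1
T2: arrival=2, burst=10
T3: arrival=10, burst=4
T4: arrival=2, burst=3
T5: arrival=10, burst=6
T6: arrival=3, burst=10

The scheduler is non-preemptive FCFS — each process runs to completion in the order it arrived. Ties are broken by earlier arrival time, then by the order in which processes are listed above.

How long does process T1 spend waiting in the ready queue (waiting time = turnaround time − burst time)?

Gantt: | idle 0-2 | T1 2-3 | T2 3-13 | T4 13-16 | T6 16-26 | T3 26-30 | T5 30-36 |
Completion: T1=3  T2=13  T3=30  T4=16  T5=36  T6=26
Waiting(T1) = turnaround − burst = 1 − 1 = 0

0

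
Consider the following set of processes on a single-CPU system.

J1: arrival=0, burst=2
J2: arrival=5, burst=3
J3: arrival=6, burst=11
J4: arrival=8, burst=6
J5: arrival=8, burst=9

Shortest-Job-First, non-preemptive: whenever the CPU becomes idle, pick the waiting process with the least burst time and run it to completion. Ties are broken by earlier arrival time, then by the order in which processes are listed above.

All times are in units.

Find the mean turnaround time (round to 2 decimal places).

Timeline: | J1 0-2 | idle 2-5 | J2 5-8 | J4 8-14 | J5 14-23 | J3 23-34 |
Completion: J1=2  J2=8  J3=34  J4=14  J5=23
Turnaround times: J1=2, J2=3, J3=28, J4=6, J5=15
Average turnaround = (2+3+28+6+15) / 5 = 54/5 = 10.80

10.80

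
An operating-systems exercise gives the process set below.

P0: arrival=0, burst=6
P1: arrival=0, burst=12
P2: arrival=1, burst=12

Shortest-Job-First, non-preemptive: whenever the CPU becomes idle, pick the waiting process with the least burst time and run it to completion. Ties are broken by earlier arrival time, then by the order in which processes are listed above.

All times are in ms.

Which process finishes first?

P0

Schedule: | P0 0-6 | P1 6-18 | P2 18-30 |
Completion: P0=6  P1=18  P2=30
Turnaround (C−A): P0=6  P1=18  P2=29
Finish order: P0 → P1 → P2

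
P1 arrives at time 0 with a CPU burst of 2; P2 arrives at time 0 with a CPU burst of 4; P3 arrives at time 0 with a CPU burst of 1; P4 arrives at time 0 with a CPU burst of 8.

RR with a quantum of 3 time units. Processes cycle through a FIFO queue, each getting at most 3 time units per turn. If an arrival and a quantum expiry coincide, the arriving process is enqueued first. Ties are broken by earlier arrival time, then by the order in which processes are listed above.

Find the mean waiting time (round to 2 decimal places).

4.50

Schedule: | P1 0-2 | P2 2-5 | P3 5-6 | P4 6-9 | P2 9-10 | P4 10-15 |
Completion: P1=2  P2=10  P3=6  P4=15
Waiting times: P1=0, P2=6, P3=5, P4=7
Average waiting = (0+6+5+7) / 4 = 18/4 = 4.50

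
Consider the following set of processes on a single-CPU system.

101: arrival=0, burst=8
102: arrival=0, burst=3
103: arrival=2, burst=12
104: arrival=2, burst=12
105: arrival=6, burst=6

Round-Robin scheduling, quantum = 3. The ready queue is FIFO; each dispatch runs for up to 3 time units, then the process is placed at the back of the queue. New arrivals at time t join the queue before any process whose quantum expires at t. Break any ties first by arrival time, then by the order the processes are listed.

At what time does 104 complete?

Schedule: | 101 0-3 | 102 3-6 | 103 6-9 | 104 9-12 | 101 12-15 | 105 15-18 | 103 18-21 | 104 21-24 | 101 24-26 | 105 26-29 | 103 29-32 | 104 32-35 | 103 35-38 | 104 38-41 |
Completion: 101=26  102=6  103=38  104=41  105=29

41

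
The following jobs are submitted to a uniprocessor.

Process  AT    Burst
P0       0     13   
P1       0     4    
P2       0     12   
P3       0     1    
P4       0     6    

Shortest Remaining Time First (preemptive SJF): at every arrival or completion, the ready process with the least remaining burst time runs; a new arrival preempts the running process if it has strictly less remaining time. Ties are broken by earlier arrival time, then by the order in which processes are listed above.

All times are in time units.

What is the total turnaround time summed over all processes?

Schedule: | P3 0-1 | P1 1-5 | P4 5-11 | P2 11-23 | P0 23-36 |
Completion: P0=36  P1=5  P2=23  P3=1  P4=11
Turnaround (C−A): P0=36  P1=5  P2=23  P3=1  P4=11
Turnaround = completion − arrival: P0=36, P1=5, P2=23, P3=1, P4=11
Total turnaround = 36 + 5 + 23 + 1 + 11 = 76

76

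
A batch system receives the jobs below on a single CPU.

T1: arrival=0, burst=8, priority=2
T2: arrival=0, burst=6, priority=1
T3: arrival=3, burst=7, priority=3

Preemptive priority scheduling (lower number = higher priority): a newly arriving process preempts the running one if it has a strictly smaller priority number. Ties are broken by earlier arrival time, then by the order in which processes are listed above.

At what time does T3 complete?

21

Schedule: | T2 0-6 | T1 6-14 | T3 14-21 |
Completion: T1=14  T2=6  T3=21
Turnaround (C−A): T1=14  T2=6  T3=18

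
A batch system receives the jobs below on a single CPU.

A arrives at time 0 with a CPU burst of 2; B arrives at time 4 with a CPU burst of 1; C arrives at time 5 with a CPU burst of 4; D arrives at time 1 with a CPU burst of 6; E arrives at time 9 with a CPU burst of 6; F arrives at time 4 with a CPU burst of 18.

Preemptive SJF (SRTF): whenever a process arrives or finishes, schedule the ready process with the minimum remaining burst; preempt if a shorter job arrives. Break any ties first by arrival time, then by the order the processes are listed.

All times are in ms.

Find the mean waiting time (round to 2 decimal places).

Gantt: | A 0-2 | D 2-4 | B 4-5 | D 5-9 | C 9-13 | E 13-19 | F 19-37 |
Completion: A=2  B=5  C=13  D=9  E=19  F=37
Turnaround (C−A): A=2  B=1  C=8  D=8  E=10  F=33
Waiting times: A=0, B=0, C=4, D=2, E=4, F=15
Average waiting = (0+0+4+2+4+15) / 6 = 25/6 = 4.17

4.17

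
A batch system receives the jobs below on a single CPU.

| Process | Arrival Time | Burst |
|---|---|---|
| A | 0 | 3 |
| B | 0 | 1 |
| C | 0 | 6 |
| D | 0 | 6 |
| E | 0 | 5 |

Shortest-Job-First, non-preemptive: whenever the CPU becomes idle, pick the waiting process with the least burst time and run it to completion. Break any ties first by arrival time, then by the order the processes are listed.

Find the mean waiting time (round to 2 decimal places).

Schedule: | B 0-1 | A 1-4 | E 4-9 | C 9-15 | D 15-21 |
Completion: A=4  B=1  C=15  D=21  E=9
Waiting times: A=1, B=0, C=9, D=15, E=4
Average waiting = (1+0+9+15+4) / 5 = 29/5 = 5.80

5.80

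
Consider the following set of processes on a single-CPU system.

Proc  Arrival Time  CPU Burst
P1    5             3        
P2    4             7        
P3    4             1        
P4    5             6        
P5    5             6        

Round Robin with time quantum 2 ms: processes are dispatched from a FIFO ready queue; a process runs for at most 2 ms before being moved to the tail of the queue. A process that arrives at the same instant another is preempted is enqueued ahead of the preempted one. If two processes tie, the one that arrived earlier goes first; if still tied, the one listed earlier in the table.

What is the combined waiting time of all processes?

Timeline: | idle 0-4 | P2 4-6 | P3 6-7 | P1 7-9 | P4 9-11 | P5 11-13 | P2 13-15 | P1 15-16 | P4 16-18 | P5 18-20 | P2 20-22 | P4 22-24 | P5 24-26 | P2 26-27 |
Completion: P1=16  P2=27  P3=7  P4=24  P5=26
Turnaround (C−A): P1=11  P2=23  P3=3  P4=19  P5=21
Waiting = turnaround − burst: P1=8, P2=16, P3=2, P4=13, P5=15
Total waiting = 8 + 16 + 2 + 13 + 15 = 54

54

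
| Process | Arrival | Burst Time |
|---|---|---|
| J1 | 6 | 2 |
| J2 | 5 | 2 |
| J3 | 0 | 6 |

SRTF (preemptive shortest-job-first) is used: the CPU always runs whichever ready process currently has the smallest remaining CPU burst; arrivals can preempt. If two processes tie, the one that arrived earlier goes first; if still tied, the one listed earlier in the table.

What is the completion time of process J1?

Gantt: | J3 0-6 | J2 6-8 | J1 8-10 |
Completion: J1=10  J2=8  J3=6

10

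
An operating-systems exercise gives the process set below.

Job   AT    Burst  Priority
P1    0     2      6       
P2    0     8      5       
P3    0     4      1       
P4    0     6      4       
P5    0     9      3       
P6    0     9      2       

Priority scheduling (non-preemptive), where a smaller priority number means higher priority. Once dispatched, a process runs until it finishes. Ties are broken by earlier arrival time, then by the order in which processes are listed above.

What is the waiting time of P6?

Timeline: | P3 0-4 | P6 4-13 | P5 13-22 | P4 22-28 | P2 28-36 | P1 36-38 |
Completion: P1=38  P2=36  P3=4  P4=28  P5=22  P6=13
Turnaround (C−A): P1=38  P2=36  P3=4  P4=28  P5=22  P6=13
Waiting(P6) = turnaround − burst = 13 − 9 = 4

4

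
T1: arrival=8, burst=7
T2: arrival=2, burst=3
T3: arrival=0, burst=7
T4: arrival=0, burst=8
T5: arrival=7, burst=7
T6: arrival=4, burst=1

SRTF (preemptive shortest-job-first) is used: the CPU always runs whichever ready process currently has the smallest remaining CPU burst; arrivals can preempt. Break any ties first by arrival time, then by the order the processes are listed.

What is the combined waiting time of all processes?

44

Timeline: | T3 0-2 | T2 2-5 | T6 5-6 | T3 6-11 | T5 11-18 | T1 18-25 | T4 25-33 |
Completion: T1=25  T2=5  T3=11  T4=33  T5=18  T6=6
Waiting = turnaround − burst: T1=10, T2=0, T3=4, T4=25, T5=4, T6=1
Total waiting = 10 + 0 + 4 + 25 + 4 + 1 = 44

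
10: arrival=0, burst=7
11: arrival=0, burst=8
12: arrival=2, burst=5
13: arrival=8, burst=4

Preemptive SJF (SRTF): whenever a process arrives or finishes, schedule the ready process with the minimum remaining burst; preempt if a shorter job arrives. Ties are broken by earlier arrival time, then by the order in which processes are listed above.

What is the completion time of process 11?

24

Timeline: | 10 0-7 | 12 7-12 | 13 12-16 | 11 16-24 |
Completion: 10=7  11=24  12=12  13=16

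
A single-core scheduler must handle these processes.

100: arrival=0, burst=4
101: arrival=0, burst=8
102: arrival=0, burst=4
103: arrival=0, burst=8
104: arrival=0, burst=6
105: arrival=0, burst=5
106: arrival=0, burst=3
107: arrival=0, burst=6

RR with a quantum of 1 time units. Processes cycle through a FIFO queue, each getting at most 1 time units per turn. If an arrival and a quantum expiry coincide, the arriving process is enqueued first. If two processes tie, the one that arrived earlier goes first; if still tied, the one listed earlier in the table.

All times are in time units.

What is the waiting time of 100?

Gantt: | 100 0-1 | 101 1-2 | 102 2-3 | 103 3-4 | 104 4-5 | 105 5-6 | 106 6-7 | 107 7-8 | 100 8-9 | 101 9-10 | 102 10-11 | 103 11-12 | 104 12-13 | 105 13-14 | 106 14-15 | 107 15-16 | 100 16-17 | 101 17-18 | 102 18-19 | 103 19-20 | 104 20-21 | 105 21-22 | 106 22-23 | 107 23-24 | 100 24-25 | 101 25-26 | 102 26-27 | 103 27-28 | 104 28-29 | 105 29-30 | 107 30-31 | 101 31-32 | 103 32-33 | 104 33-34 | 105 34-35 | 107 35-36 | 101 36-37 | 103 37-38 | 104 38-39 | 107 39-40 | 101 40-41 | 103 41-42 | 101 42-43 | 103 43-44 |
Completion: 100=25  101=43  102=27  103=44  104=39  105=35  106=23  107=40
Turnaround (C−A): 100=25  101=43  102=27  103=44  104=39  105=35  106=23  107=40
Waiting(100) = turnaround − burst = 25 − 4 = 21

21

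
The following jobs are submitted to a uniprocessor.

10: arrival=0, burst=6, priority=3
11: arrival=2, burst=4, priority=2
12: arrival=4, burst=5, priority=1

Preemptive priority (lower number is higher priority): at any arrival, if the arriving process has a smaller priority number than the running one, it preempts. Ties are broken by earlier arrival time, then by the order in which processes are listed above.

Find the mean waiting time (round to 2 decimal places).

4.67

Schedule: | 10 0-2 | 11 2-4 | 12 4-9 | 11 9-11 | 10 11-15 |
Completion: 10=15  11=11  12=9
Waiting times: 10=9, 11=5, 12=0
Average waiting = (9+5+0) / 3 = 14/3 = 4.67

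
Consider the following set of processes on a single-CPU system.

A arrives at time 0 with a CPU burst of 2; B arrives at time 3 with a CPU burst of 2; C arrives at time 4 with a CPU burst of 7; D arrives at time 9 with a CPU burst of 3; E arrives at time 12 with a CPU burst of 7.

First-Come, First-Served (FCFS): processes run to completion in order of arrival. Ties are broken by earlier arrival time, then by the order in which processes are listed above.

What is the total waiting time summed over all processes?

Gantt: | A 0-2 | idle 2-3 | B 3-5 | C 5-12 | D 12-15 | E 15-22 |
Completion: A=2  B=5  C=12  D=15  E=22
Turnaround (C−A): A=2  B=2  C=8  D=6  E=10
Waiting = turnaround − burst: A=0, B=0, C=1, D=3, E=3
Total waiting = 0 + 0 + 1 + 3 + 3 = 7

7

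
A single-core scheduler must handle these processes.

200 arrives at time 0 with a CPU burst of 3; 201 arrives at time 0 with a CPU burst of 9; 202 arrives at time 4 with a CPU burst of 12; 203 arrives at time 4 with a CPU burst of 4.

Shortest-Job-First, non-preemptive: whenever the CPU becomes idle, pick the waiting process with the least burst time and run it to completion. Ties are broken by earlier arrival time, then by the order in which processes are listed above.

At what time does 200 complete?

3

Gantt: | 200 0-3 | 201 3-12 | 203 12-16 | 202 16-28 |
Completion: 200=3  201=12  202=28  203=16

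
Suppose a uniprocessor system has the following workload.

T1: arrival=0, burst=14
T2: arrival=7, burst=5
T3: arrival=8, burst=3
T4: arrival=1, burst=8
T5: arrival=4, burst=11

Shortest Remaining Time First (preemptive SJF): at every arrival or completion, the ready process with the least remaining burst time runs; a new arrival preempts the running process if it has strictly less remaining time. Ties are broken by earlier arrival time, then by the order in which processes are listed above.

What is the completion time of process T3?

12

Schedule: | T1 0-1 | T4 1-9 | T3 9-12 | T2 12-17 | T5 17-28 | T1 28-41 |
Completion: T1=41  T2=17  T3=12  T4=9  T5=28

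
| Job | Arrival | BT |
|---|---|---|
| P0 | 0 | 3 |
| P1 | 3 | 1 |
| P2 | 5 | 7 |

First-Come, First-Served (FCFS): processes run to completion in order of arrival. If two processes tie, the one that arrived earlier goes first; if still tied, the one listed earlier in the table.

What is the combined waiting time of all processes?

0

Gantt: | P0 0-3 | P1 3-4 | idle 4-5 | P2 5-12 |
Completion: P0=3  P1=4  P2=12
Waiting = turnaround − burst: P0=0, P1=0, P2=0
Total waiting = 0 + 0 + 0 = 0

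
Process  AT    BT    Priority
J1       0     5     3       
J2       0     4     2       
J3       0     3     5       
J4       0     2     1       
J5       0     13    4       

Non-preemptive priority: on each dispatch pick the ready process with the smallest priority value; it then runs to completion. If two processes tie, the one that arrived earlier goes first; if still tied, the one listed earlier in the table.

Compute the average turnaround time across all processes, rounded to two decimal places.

14.00

Timeline: | J4 0-2 | J2 2-6 | J1 6-11 | J5 11-24 | J3 24-27 |
Completion: J1=11  J2=6  J3=27  J4=2  J5=24
Turnaround times: J1=11, J2=6, J3=27, J4=2, J5=24
Average turnaround = (11+6+27+2+24) / 5 = 70/5 = 14.00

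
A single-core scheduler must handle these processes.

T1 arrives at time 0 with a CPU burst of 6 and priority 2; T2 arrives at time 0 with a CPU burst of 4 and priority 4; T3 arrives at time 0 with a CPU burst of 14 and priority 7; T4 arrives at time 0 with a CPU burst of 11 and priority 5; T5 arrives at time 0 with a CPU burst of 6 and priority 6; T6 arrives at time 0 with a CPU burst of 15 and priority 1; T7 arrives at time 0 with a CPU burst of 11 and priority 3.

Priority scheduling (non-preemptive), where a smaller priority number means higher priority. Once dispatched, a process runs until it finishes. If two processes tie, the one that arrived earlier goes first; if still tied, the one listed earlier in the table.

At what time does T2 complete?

Schedule: | T6 0-15 | T1 15-21 | T7 21-32 | T2 32-36 | T4 36-47 | T5 47-53 | T3 53-67 |
Completion: T1=21  T2=36  T3=67  T4=47  T5=53  T6=15  T7=32
Turnaround (C−A): T1=21  T2=36  T3=67  T4=47  T5=53  T6=15  T7=32

36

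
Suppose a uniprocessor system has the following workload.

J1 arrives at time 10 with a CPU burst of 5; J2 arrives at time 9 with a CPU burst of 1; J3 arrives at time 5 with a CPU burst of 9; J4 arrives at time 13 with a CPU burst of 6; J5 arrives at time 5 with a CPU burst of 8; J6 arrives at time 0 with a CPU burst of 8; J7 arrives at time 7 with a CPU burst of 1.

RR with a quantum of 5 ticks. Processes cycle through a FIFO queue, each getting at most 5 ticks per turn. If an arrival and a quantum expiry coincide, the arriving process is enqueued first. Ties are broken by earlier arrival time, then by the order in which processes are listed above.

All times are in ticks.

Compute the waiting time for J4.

Gantt: | J6 0-5 | J3 5-10 | J5 10-15 | J6 15-18 | J7 18-19 | J2 19-20 | J1 20-25 | J3 25-29 | J4 29-34 | J5 34-37 | J4 37-38 |
Completion: J1=25  J2=20  J3=29  J4=38  J5=37  J6=18  J7=19
Turnaround (C−A): J1=15  J2=11  J3=24  J4=25  J5=32  J6=18  J7=12
Waiting(J4) = turnaround − burst = 25 − 6 = 19

19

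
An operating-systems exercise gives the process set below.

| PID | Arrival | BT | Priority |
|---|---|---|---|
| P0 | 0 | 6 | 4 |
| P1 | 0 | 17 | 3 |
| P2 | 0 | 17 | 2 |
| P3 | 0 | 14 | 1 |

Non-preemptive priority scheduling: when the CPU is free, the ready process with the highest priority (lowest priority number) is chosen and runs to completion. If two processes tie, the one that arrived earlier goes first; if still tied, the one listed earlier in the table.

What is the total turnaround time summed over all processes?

147

Schedule: | P3 0-14 | P2 14-31 | P1 31-48 | P0 48-54 |
Completion: P0=54  P1=48  P2=31  P3=14
Turnaround (C−A): P0=54  P1=48  P2=31  P3=14
Turnaround = completion − arrival: P0=54, P1=48, P2=31, P3=14
Total turnaround = 54 + 48 + 31 + 14 = 147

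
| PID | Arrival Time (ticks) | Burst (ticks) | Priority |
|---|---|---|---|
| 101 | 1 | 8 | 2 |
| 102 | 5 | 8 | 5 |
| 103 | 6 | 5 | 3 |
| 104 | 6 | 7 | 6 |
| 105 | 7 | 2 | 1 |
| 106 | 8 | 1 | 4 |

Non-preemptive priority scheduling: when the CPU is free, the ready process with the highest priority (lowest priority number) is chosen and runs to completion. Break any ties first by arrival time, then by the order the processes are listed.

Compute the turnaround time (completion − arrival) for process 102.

20

Schedule: | idle 0-1 | 101 1-9 | 105 9-11 | 103 11-16 | 106 16-17 | 102 17-25 | 104 25-32 |
Completion: 101=9  102=25  103=16  104=32  105=11  106=17
Turnaround (C−A): 101=8  102=20  103=10  104=26  105=4  106=9
Turnaround(102) = completion − arrival = 25 − 5 = 20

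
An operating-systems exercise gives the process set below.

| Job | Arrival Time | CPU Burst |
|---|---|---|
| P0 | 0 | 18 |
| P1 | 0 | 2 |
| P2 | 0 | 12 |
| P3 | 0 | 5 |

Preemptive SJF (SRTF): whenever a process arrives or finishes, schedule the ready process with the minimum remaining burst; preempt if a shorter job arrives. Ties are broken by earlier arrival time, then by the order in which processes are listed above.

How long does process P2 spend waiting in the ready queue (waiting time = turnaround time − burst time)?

7

Schedule: | P1 0-2 | P3 2-7 | P2 7-19 | P0 19-37 |
Completion: P0=37  P1=2  P2=19  P3=7
Turnaround (C−A): P0=37  P1=2  P2=19  P3=7
Waiting(P2) = turnaround − burst = 19 − 12 = 7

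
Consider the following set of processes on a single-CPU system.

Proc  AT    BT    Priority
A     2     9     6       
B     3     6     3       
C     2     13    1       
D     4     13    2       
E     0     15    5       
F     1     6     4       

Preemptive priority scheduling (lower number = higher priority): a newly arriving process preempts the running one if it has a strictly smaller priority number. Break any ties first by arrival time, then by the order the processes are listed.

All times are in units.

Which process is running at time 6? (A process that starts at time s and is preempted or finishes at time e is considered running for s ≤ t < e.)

C

Timeline: | E 0-1 | F 1-2 | C 2-15 | D 15-28 | B 28-34 | F 34-39 | E 39-53 | A 53-62 |
Completion: A=62  B=34  C=15  D=28  E=53  F=39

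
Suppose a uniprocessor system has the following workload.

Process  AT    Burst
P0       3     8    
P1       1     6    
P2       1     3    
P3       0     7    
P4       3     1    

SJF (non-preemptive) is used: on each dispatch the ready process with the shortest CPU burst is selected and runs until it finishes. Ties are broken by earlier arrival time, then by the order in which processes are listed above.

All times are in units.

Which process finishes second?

Schedule: | P3 0-7 | P4 7-8 | P2 8-11 | P1 11-17 | P0 17-25 |
Completion: P0=25  P1=17  P2=11  P3=7  P4=8
Turnaround (C−A): P0=22  P1=16  P2=10  P3=7  P4=5
Finish order: P3 → P4 → P2 → P1 → P0

P4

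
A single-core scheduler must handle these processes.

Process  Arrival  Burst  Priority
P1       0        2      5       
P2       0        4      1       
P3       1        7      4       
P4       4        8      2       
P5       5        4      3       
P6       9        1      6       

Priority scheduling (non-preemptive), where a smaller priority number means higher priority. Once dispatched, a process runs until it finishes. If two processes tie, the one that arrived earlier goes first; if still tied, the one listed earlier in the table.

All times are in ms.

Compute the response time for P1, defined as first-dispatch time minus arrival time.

Timeline: | P2 0-4 | P4 4-12 | P5 12-16 | P3 16-23 | P1 23-25 | P6 25-26 |
Completion: P1=25  P2=4  P3=23  P4=12  P5=16  P6=26
Response(P1) = first start − arrival = 23 − 0 = 23

23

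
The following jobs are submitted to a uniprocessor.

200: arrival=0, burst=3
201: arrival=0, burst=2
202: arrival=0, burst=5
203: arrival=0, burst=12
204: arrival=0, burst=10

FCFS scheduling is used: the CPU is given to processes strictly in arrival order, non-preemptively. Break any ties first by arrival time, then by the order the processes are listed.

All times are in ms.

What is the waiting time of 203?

10

Schedule: | 200 0-3 | 201 3-5 | 202 5-10 | 203 10-22 | 204 22-32 |
Completion: 200=3  201=5  202=10  203=22  204=32
Turnaround (C−A): 200=3  201=5  202=10  203=22  204=32
Waiting(203) = turnaround − burst = 22 − 12 = 10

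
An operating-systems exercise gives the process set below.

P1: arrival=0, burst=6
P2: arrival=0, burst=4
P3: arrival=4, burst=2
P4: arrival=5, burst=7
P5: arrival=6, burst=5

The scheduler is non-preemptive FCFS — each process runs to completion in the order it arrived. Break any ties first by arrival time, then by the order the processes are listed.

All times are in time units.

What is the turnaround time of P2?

10

Gantt: | P1 0-6 | P2 6-10 | P3 10-12 | P4 12-19 | P5 19-24 |
Completion: P1=6  P2=10  P3=12  P4=19  P5=24
Turnaround (C−A): P1=6  P2=10  P3=8  P4=14  P5=18
Turnaround(P2) = completion − arrival = 10 − 0 = 10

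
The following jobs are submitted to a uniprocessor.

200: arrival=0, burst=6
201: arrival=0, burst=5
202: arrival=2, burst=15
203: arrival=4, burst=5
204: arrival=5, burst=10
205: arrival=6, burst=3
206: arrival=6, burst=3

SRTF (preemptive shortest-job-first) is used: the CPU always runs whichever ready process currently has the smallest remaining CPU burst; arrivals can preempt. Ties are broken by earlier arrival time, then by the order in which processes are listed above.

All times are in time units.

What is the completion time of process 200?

Timeline: | 201 0-5 | 203 5-6 | 205 6-9 | 206 9-12 | 203 12-16 | 200 16-22 | 204 22-32 | 202 32-47 |
Completion: 200=22  201=5  202=47  203=16  204=32  205=9  206=12
Turnaround (C−A): 200=22  201=5  202=45  203=12  204=27  205=3  206=6

22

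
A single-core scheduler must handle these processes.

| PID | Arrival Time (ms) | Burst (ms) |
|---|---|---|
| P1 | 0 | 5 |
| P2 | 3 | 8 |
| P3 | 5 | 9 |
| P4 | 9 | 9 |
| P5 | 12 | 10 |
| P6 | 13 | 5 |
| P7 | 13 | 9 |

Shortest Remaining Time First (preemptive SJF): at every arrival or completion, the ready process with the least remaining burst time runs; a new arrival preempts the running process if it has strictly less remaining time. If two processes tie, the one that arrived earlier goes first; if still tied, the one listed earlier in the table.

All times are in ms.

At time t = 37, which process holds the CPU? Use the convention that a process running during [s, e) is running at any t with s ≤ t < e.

Timeline: | P1 0-5 | P2 5-13 | P6 13-18 | P3 18-27 | P4 27-36 | P7 36-45 | P5 45-55 |
Completion: P1=5  P2=13  P3=27  P4=36  P5=55  P6=18  P7=45
Turnaround (C−A): P1=5  P2=10  P3=22  P4=27  P5=43  P6=5  P7=32

P7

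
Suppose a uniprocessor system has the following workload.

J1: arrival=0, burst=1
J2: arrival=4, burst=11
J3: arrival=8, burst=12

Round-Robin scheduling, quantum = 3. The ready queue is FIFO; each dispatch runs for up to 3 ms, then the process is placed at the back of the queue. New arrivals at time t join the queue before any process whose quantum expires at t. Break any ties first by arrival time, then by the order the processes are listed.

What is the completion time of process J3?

27

Timeline: | J1 0-1 | idle 1-4 | J2 4-10 | J3 10-13 | J2 13-16 | J3 16-19 | J2 19-21 | J3 21-27 |
Completion: J1=1  J2=21  J3=27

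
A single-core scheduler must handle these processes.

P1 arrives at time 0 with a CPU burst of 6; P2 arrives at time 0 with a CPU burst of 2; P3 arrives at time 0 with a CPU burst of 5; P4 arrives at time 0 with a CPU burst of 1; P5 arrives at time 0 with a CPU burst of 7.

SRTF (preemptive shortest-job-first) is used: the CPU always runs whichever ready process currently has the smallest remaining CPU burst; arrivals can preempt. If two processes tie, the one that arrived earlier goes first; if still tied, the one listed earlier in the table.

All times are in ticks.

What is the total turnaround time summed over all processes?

Timeline: | P4 0-1 | P2 1-3 | P3 3-8 | P1 8-14 | P5 14-21 |
Completion: P1=14  P2=3  P3=8  P4=1  P5=21
Turnaround = completion − arrival: P1=14, P2=3, P3=8, P4=1, P5=21
Total turnaround = 14 + 3 + 8 + 1 + 21 = 47

47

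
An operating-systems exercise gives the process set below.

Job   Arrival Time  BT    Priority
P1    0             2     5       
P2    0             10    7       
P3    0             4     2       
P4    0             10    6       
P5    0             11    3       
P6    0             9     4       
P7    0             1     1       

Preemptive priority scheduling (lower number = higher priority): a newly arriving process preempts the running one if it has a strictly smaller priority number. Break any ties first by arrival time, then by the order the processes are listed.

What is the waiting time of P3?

Gantt: | P7 0-1 | P3 1-5 | P5 5-16 | P6 16-25 | P1 25-27 | P4 27-37 | P2 37-47 |
Completion: P1=27  P2=47  P3=5  P4=37  P5=16  P6=25  P7=1
Waiting(P3) = turnaround − burst = 5 − 4 = 1

1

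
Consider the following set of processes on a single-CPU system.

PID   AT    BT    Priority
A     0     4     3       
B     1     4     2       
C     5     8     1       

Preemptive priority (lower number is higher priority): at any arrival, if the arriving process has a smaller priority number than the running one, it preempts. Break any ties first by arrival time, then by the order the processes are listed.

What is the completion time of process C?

Schedule: | A 0-1 | B 1-5 | C 5-13 | A 13-16 |
Completion: A=16  B=5  C=13

13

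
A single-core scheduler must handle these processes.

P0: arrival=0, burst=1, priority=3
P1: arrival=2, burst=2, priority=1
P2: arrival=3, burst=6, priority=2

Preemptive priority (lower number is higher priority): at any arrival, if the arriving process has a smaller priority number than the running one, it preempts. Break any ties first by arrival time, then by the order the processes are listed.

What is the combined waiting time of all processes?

Gantt: | P0 0-1 | idle 1-2 | P1 2-4 | P2 4-10 |
Completion: P0=1  P1=4  P2=10
Turnaround (C−A): P0=1  P1=2  P2=7
Waiting = turnaround − burst: P0=0, P1=0, P2=1
Total waiting = 0 + 0 + 1 = 1

1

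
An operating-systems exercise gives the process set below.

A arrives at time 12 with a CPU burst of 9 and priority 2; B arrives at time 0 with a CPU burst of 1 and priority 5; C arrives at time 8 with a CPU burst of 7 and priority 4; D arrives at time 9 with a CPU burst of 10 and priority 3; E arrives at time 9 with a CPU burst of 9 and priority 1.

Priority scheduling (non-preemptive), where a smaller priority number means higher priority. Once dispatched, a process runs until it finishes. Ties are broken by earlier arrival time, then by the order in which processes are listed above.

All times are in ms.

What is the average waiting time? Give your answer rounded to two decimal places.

8.40

Schedule: | B 0-1 | idle 1-8 | C 8-15 | E 15-24 | A 24-33 | D 33-43 |
Completion: A=33  B=1  C=15  D=43  E=24
Waiting times: A=12, B=0, C=0, D=24, E=6
Average waiting = (12+0+0+24+6) / 5 = 42/5 = 8.40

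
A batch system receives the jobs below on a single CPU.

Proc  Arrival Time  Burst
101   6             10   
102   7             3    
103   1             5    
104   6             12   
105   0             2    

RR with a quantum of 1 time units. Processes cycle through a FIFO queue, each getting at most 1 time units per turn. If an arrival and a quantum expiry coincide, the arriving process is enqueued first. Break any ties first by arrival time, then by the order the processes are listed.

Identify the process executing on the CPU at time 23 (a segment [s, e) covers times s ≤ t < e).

Timeline: | 105 0-1 | 103 1-2 | 105 2-3 | 103 3-6 | 101 6-7 | 104 7-8 | 103 8-9 | 102 9-10 | 101 10-11 | 104 11-12 | 102 12-13 | 101 13-14 | 104 14-15 | 102 15-16 | 101 16-17 | 104 17-18 | 101 18-19 | 104 19-20 | 101 20-21 | 104 21-22 | 101 22-23 | 104 23-24 | 101 24-25 | 104 25-26 | 101 26-27 | 104 27-28 | 101 28-29 | 104 29-32 |
Completion: 101=29  102=16  103=9  104=32  105=3

104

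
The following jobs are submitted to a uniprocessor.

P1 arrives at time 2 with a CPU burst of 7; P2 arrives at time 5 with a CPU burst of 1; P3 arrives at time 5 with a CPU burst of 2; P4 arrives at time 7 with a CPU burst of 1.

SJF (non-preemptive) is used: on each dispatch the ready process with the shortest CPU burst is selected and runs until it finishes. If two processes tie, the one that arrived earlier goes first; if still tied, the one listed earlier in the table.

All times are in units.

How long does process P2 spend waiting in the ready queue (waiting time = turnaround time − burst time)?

4

Schedule: | idle 0-2 | P1 2-9 | P2 9-10 | P4 10-11 | P3 11-13 |
Completion: P1=9  P2=10  P3=13  P4=11
Turnaround (C−A): P1=7  P2=5  P3=8  P4=4
Waiting(P2) = turnaround − burst = 5 − 1 = 4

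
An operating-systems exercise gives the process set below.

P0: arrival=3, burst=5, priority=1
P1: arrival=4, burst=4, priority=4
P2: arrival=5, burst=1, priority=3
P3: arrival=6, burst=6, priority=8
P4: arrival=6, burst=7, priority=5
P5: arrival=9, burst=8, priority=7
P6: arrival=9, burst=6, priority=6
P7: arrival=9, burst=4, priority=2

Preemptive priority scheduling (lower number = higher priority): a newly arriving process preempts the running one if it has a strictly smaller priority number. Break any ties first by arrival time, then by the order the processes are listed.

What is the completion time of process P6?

30

Gantt: | idle 0-3 | P0 3-8 | P2 8-9 | P7 9-13 | P1 13-17 | P4 17-24 | P6 24-30 | P5 30-38 | P3 38-44 |
Completion: P0=8  P1=17  P2=9  P3=44  P4=24  P5=38  P6=30  P7=13
Turnaround (C−A): P0=5  P1=13  P2=4  P3=38  P4=18  P5=29  P6=21  P7=4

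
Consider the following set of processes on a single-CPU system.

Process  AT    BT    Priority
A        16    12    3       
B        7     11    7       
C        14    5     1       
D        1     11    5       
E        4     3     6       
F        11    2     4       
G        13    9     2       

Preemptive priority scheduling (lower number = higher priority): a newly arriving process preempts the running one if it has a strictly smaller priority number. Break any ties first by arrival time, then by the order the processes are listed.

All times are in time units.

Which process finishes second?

Schedule: | idle 0-1 | D 1-11 | F 11-13 | G 13-14 | C 14-19 | G 19-27 | A 27-39 | D 39-40 | E 40-43 | B 43-54 |
Completion: A=39  B=54  C=19  D=40  E=43  F=13  G=27
Finish order: F → C → G → A → D → E → B

C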